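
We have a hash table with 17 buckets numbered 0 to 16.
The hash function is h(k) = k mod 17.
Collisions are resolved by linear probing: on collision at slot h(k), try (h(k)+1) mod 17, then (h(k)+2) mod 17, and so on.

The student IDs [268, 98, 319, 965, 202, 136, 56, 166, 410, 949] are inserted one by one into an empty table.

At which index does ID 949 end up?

4

Insert 268: h=13, slot 13 empty → index 13.
Insert 98: h=13, slot 13 occupied → index 14.
Insert 319: h=13, slots 13,14 occupied → index 15.
Insert 965: h=13, slots 13,14,15 occupied → index 16.
Insert 202: h=15, slots 15,16 occupied → index 0.
Insert 136: h=0, slot 0 occupied → index 1.
Insert 56: h=5, slot 5 empty → index 5.
Insert 166: h=13, slots 13,14,15,16,0,1 occupied → index 2.
Insert 410: h=2, slot 2 occupied → index 3.
Insert 949: h=14, slots 14,15,16,0,1,2,3 occupied → index 4.
Table: [202, 136, 166, 410, 949, 56, -, -, -, -, -, -, -, 268, 98, 319, 965]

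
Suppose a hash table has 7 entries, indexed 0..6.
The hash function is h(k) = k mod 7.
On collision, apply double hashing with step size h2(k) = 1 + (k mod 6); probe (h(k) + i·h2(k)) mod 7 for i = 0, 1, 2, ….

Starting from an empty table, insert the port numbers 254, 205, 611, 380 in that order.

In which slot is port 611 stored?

1

254: h=2 -> slot 2
205: h=2, h2=2, probe 2,4 -> slot 4
611: h=2, h2=6, probe 2,1 -> slot 1
380: h=2, h2=3, probe 2,5 -> slot 5
Table: [—, 611, 254, —, 205, 380, —]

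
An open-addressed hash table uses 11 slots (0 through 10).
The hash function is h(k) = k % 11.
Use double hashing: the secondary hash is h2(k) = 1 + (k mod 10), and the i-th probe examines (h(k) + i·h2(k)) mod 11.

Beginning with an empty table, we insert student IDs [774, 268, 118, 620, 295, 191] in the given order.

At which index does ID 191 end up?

Insert 774: h=4, slot 4 empty => index 4.
Insert 268: h=4, h2=9, slot 4 occupied => index 2.
Insert 118: h=8, slot 8 empty => index 8.
Insert 620: h=4, h2=1, slot 4 occupied => index 5.
Insert 295: h=9, slot 9 empty => index 9.
Insert 191: h=4, h2=2, slot 4 occupied => index 6.
Table: [., ., 268, ., 774, 620, 191, ., 118, 295, .]

6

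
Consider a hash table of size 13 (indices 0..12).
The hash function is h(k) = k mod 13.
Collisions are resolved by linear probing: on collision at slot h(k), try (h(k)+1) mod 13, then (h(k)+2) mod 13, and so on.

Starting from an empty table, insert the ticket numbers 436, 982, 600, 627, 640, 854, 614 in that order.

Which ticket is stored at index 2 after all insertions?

600

Insert 436: h=7, slot 7 empty => index 7.
Insert 982: h=7, slot 7 occupied => index 8.
Insert 600: h=2, slot 2 empty => index 2.
Insert 627: h=3, slot 3 empty => index 3.
Insert 640: h=3, slot 3 occupied => index 4.
Insert 854: h=9, slot 9 empty => index 9.
Insert 614: h=3, slots 3,4 occupied => index 5.
Table: [—, —, 600, 627, 640, 614, —, 436, 982, 854, —, —, —]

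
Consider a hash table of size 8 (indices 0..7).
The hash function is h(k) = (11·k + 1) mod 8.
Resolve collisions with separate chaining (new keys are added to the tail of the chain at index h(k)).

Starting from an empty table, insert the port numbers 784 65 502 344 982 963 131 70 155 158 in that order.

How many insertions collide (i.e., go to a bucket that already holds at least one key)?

6

784 → bucket 1
65 → bucket 4
502 → bucket 3
344 → bucket 1 (collision)
982 → bucket 3 (collision)
963 → bucket 2
131 → bucket 2 (collision)
70 → bucket 3 (collision)
155 → bucket 2 (collision)
158 → bucket 3 (collision)
Final buckets:
0: .
1: 784 -> 344
2: 963 -> 131 -> 155
3: 502 -> 982 -> 70 -> 158
4: 65
5: .
6: .
7: .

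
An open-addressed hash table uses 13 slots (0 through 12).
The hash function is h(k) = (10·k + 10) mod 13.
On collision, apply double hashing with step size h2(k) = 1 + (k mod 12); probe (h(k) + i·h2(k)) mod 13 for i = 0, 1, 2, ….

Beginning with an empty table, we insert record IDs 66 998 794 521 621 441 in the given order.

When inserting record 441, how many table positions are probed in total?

4

66: h=7 -> slot 7
998: h=6 -> slot 6
794: h=7, h2=3, probe 7,10 -> slot 10
521: h=7, h2=6, probe 7,0 -> slot 0
621: h=6, h2=10, probe 6,3 -> slot 3
441: h=0, h2=10, probe 0,10,7,4 -> slot 4
Table: [521, ., ., 621, 441, ., 998, 66, ., ., 794, ., .]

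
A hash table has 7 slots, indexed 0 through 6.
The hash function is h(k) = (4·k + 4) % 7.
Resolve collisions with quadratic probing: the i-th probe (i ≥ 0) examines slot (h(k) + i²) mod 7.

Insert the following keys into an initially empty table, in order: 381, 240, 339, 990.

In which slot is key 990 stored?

381 hashes to 2; slot 2 is free → place at 2.
240 hashes to 5; slot 5 is free → place at 5.
339 hashes to 2; 2 taken → place at 3.
990 hashes to 2; 2,3 taken → place at 6.
Table: [-, -, 381, 339, -, 240, 990]

6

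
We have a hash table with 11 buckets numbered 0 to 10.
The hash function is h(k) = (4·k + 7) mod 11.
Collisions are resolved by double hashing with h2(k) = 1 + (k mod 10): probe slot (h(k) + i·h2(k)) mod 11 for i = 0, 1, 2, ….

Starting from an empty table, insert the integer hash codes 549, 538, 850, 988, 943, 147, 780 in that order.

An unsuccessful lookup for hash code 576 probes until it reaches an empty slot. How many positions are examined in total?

4

549: h=3 → slot 3
538: h=3, h2=9, probe 3,1 → slot 1
850: h=8 → slot 8
988: h=10 → slot 10
943: h=6 → slot 6
147: h=1, h2=8, probe 1,9 → slot 9
780: h=3, h2=1, probe 3,4 → slot 4
Table: [-, 538, -, 549, 780, -, 943, -, 850, 147, 988]
Lookup 576: h=1, h2=7, probe 1,8,4,0 → slot 0 empty, not found.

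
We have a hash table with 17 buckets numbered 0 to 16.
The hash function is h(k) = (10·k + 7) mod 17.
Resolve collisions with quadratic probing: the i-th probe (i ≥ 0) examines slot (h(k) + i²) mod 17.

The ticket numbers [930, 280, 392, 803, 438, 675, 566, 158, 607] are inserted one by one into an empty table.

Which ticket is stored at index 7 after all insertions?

158

930: h=8 -> slot 8
280: h=2 -> slot 2
392: h=0 -> slot 0
803: h=13 -> slot 13
438: h=1 -> slot 1
675: h=8, probe 8,9 -> slot 9
566: h=6 -> slot 6
158: h=6, probe 6,7 -> slot 7
607: h=8, probe 8,9,12 -> slot 12
Table: [392, 438, 280, ∅, ∅, ∅, 566, 158, 930, 675, ∅, ∅, 607, 803, ∅, ∅, ∅]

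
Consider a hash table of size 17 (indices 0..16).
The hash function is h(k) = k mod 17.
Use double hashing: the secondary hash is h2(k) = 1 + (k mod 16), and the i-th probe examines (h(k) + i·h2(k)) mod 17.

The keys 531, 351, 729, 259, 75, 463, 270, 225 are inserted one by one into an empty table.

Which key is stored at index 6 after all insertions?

Insert 531: h=4, slot 4 empty => index 4.
Insert 351: h=11, slot 11 empty => index 11.
Insert 729: h=15, slot 15 empty => index 15.
Insert 259: h=4, h2=4, slot 4 occupied => index 8.
Insert 75: h=7, slot 7 empty => index 7.
Insert 463: h=4, h2=16, slot 4 occupied => index 3.
Insert 270: h=15, h2=15, slot 15 occupied => index 13.
Insert 225: h=4, h2=2, slot 4 occupied => index 6.
Table: [., ., ., 463, 531, ., 225, 75, 259, ., ., 351, ., 270, ., 729, .]

225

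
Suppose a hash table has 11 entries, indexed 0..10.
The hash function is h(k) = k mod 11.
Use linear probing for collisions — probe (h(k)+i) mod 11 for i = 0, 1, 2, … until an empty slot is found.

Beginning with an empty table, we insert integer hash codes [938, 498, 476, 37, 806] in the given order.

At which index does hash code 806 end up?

938 hashes to 3; slot 3 is free -> place at 3.
498 hashes to 3; 3 taken -> place at 4.
476 hashes to 3; 3,4 taken -> place at 5.
37 hashes to 4; 4,5 taken -> place at 6.
806 hashes to 3; 3,4,5,6 taken -> place at 7.
Table: [., ., ., 938, 498, 476, 37, 806, ., ., .]

7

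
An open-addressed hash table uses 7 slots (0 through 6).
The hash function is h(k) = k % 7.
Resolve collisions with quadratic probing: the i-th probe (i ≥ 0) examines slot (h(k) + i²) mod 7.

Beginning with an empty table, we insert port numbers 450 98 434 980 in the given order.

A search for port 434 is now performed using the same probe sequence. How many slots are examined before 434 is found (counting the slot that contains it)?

Insert 450: h=2, slot 2 empty => index 2.
Insert 98: h=0, slot 0 empty => index 0.
Insert 434: h=0, slot 0 occupied => index 1.
Insert 980: h=0, slots 0,1 occupied => index 4.
Table: [98, 434, 450, ∅, 980, ∅, ∅]
Lookup 434: h=0, probe 0,1 → found at 1.

2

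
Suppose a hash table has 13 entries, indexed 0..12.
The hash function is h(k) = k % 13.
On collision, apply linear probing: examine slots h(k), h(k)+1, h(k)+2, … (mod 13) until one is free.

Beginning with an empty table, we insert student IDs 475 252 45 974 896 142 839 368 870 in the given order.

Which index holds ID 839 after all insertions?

475 hashes to 7; slot 7 is free → place at 7.
252 hashes to 5; slot 5 is free → place at 5.
45 hashes to 6; slot 6 is free → place at 6.
974 hashes to 12; slot 12 is free → place at 12.
896 hashes to 12; 12 taken → place at 0.
142 hashes to 12; 12,0 taken → place at 1.
839 hashes to 7; 7 taken → place at 8.
368 hashes to 4; slot 4 is free → place at 4.
870 hashes to 12; 12,0,1 taken → place at 2.
Table: [896, 142, 870, —, 368, 252, 45, 475, 839, —, —, —, 974]

8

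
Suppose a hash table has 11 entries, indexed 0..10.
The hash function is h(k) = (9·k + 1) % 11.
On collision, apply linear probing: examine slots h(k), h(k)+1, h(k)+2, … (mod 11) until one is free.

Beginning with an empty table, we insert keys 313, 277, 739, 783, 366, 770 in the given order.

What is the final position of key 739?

313: h=2 => slot 2
277: h=8 => slot 8
739: h=8, probe 8,9 => slot 9
783: h=8, probe 8,9,10 => slot 10
366: h=6 => slot 6
770: h=1 => slot 1
Table: [∅, 770, 313, ∅, ∅, ∅, 366, ∅, 277, 739, 783]

9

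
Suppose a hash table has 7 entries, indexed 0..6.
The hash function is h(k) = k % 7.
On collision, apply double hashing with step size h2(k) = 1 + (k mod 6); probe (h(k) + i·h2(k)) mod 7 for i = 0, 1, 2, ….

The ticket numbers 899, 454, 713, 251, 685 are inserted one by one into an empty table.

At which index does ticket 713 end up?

899: h=3 => slot 3
454: h=6 => slot 6
713: h=6, h2=6, probe 6,5 => slot 5
251: h=6, h2=6, probe 6,5,4 => slot 4
685: h=6, h2=2, probe 6,1 => slot 1
Table: [_, 685, _, 899, 251, 713, 454]

5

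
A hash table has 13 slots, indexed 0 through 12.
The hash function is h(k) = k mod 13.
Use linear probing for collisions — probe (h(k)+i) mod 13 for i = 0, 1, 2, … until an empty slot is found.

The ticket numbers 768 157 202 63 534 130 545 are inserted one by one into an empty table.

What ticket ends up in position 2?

Insert 768: h=1, slot 1 empty -> index 1.
Insert 157: h=1, slot 1 occupied -> index 2.
Insert 202: h=7, slot 7 empty -> index 7.
Insert 63: h=11, slot 11 empty -> index 11.
Insert 534: h=1, slots 1,2 occupied -> index 3.
Insert 130: h=0, slot 0 empty -> index 0.
Insert 545: h=12, slot 12 empty -> index 12.
Table: [130, 768, 157, 534, ., ., ., 202, ., ., ., 63, 545]

157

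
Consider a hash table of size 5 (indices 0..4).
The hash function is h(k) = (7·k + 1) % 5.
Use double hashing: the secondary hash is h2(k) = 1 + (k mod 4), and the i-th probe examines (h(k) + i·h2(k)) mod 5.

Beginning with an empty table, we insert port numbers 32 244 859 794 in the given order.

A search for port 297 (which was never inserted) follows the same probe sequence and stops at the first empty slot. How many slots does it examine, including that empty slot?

32 hashes to 0; slot 0 is free => place at 0.
244 hashes to 4; slot 4 is free => place at 4.
859 hashes to 4, h2=4; 4 taken => place at 3.
794 hashes to 4, h2=3; 4 taken => place at 2.
Table: [32, ∅, 794, 859, 244]
Lookup 297: h=0, h2=2, probe 0,2,4,1 → slot 1 empty, not found.

4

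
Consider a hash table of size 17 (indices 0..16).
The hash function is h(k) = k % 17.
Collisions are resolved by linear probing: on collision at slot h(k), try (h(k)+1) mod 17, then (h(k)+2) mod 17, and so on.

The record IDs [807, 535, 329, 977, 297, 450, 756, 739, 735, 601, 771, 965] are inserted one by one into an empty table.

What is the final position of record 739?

14

807: h=8 => slot 8
535: h=8, probe 8,9 => slot 9
329: h=6 => slot 6
977: h=8, probe 8,9,10 => slot 10
297: h=8, probe 8,9,10,11 => slot 11
450: h=8, probe 8,9,10,11,12 => slot 12
756: h=8, probe 8,9,10,11,12,13 => slot 13
739: h=8, probe 8,9,10,11,12,13,14 => slot 14
735: h=4 => slot 4
601: h=6, probe 6,7 => slot 7
771: h=6, probe 6,7,8,9,10,11,12,13,14,15 => slot 15
965: h=13, probe 13,14,15,16 => slot 16
Table: [—, —, —, —, 735, —, 329, 601, 807, 535, 977, 297, 450, 756, 739, 771, 965]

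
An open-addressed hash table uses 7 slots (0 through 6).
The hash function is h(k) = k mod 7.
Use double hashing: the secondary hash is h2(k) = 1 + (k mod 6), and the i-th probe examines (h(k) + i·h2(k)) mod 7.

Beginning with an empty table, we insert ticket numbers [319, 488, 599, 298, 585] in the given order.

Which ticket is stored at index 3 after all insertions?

599

Insert 319: h=4, slot 4 empty => index 4.
Insert 488: h=5, slot 5 empty => index 5.
Insert 599: h=4, h2=6, slot 4 occupied => index 3.
Insert 298: h=4, h2=5, slot 4 occupied => index 2.
Insert 585: h=4, h2=4, slot 4 occupied => index 1.
Table: [∅, 585, 298, 599, 319, 488, ∅]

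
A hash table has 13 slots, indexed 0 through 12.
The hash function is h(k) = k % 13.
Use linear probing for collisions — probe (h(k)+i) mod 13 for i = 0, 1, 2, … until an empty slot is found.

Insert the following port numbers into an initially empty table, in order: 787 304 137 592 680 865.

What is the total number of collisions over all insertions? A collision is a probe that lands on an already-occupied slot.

Insert 787: h=7, slot 7 empty -> index 7.
Insert 304: h=5, slot 5 empty -> index 5.
Insert 137: h=7, slot 7 occupied -> index 8.
Insert 592: h=7, slots 7,8 occupied -> index 9.
Insert 680: h=4, slot 4 empty -> index 4.
Insert 865: h=7, slots 7,8,9 occupied -> index 10.
Table: [_, _, _, _, 680, 304, _, 787, 137, 592, 865, _, _]

6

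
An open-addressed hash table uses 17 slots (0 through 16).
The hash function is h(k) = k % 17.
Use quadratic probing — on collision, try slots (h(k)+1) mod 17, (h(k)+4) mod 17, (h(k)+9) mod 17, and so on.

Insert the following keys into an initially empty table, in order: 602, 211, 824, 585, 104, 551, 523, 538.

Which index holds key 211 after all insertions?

8

602 hashes to 7; slot 7 is free => place at 7.
211 hashes to 7; 7 taken => place at 8.
824 hashes to 8; 8 taken => place at 9.
585 hashes to 7; 7,8 taken => place at 11.
104 hashes to 2; slot 2 is free => place at 2.
551 hashes to 7; 7,8,11 taken => place at 16.
523 hashes to 13; slot 13 is free => place at 13.
538 hashes to 11; 11 taken => place at 12.
Table: [—, —, 104, —, —, —, —, 602, 211, 824, —, 585, 538, 523, —, —, 551]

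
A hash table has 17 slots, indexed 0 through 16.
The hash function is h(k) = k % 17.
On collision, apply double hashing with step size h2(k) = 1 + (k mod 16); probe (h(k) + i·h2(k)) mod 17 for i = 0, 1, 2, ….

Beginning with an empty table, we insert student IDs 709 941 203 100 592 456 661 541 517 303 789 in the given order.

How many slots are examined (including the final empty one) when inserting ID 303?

5

709 hashes to 12; slot 12 is free => place at 12.
941 hashes to 6; slot 6 is free => place at 6.
203 hashes to 16; slot 16 is free => place at 16.
100 hashes to 15; slot 15 is free => place at 15.
592 hashes to 14; slot 14 is free => place at 14.
456 hashes to 14, h2=9; 14,6,15 taken => place at 7.
661 hashes to 15, h2=6; 15 taken => place at 4.
541 hashes to 14, h2=14; 14 taken => place at 11.
517 hashes to 7, h2=6; 7 taken => place at 13.
303 hashes to 14, h2=16; 14,13,12,11 taken => place at 10.
789 hashes to 7, h2=6; 7,13 taken => place at 2.
Table: [∅, ∅, 789, ∅, 661, ∅, 941, 456, ∅, ∅, 303, 541, 709, 517, 592, 100, 203]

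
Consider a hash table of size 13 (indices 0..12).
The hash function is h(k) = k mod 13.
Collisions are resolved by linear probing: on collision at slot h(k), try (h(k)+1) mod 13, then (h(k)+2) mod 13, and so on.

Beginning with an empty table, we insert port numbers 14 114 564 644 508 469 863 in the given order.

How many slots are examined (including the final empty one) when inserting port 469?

3

14: h=1 -> slot 1
114: h=10 -> slot 10
564: h=5 -> slot 5
644: h=7 -> slot 7
508: h=1, probe 1,2 -> slot 2
469: h=1, probe 1,2,3 -> slot 3
863: h=5, probe 5,6 -> slot 6
Table: [., 14, 508, 469, ., 564, 863, 644, ., ., 114, ., .]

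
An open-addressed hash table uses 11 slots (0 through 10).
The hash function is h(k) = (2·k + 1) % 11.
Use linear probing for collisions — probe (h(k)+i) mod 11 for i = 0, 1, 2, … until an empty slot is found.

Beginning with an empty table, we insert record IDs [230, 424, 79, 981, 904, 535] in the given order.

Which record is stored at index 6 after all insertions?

981

230 hashes to 10; slot 10 is free → place at 10.
424 hashes to 2; slot 2 is free → place at 2.
79 hashes to 5; slot 5 is free → place at 5.
981 hashes to 5; 5 taken → place at 6.
904 hashes to 5; 5,6 taken → place at 7.
535 hashes to 4; slot 4 is free → place at 4.
Table: [-, -, 424, -, 535, 79, 981, 904, -, -, 230]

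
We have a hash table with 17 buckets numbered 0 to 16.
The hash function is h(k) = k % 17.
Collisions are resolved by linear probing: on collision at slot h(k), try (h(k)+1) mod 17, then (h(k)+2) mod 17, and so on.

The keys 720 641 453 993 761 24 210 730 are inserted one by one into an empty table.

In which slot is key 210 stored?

720 hashes to 6; slot 6 is free → place at 6.
641 hashes to 12; slot 12 is free → place at 12.
453 hashes to 11; slot 11 is free → place at 11.
993 hashes to 7; slot 7 is free → place at 7.
761 hashes to 13; slot 13 is free → place at 13.
24 hashes to 7; 7 taken → place at 8.
210 hashes to 6; 6,7,8 taken → place at 9.
730 hashes to 16; slot 16 is free → place at 16.
Table: [∅, ∅, ∅, ∅, ∅, ∅, 720, 993, 24, 210, ∅, 453, 641, 761, ∅, ∅, 730]

9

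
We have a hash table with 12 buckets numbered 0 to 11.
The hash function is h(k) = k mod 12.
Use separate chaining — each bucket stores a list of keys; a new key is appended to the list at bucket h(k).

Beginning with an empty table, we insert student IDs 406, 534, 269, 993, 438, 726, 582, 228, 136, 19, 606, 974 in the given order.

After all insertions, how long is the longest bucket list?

5

Insert 406: h=10, bucket 10 empty -> new chain.
Insert 534: h=6, bucket 6 empty -> new chain.
Insert 269: h=5, bucket 5 empty -> new chain.
Insert 993: h=9, bucket 9 empty -> new chain.
Insert 438: h=6, bucket 6 nonempty -> append to chain.
Insert 726: h=6, bucket 6 nonempty -> append to chain.
Insert 582: h=6, bucket 6 nonempty -> append to chain.
Insert 228: h=0, bucket 0 empty -> new chain.
Insert 136: h=4, bucket 4 empty -> new chain.
Insert 19: h=7, bucket 7 empty -> new chain.
Insert 606: h=6, bucket 6 nonempty -> append to chain.
Insert 974: h=2, bucket 2 empty -> new chain.
Final buckets:
0: 228
1: ∅
2: 974
3: ∅
4: 136
5: 269
6: 534 -> 438 -> 726 -> 582 -> 606
7: 19
8: ∅
9: 993
10: 406
11: ∅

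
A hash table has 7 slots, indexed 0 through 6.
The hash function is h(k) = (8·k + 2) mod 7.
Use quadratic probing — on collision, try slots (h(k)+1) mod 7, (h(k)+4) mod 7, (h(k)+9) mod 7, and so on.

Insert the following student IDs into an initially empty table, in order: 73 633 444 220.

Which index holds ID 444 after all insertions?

73: h=5 -> slot 5
633: h=5, probe 5,6 -> slot 6
444: h=5, probe 5,6,2 -> slot 2
220: h=5, probe 5,6,2,0 -> slot 0
Table: [220, —, 444, —, —, 73, 633]

2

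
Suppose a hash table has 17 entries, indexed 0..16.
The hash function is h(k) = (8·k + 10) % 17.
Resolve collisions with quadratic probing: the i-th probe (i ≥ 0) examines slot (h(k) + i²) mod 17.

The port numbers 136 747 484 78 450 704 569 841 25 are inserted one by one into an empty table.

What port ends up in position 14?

569

136 hashes to 10; slot 10 is free -> place at 10.
747 hashes to 2; slot 2 is free -> place at 2.
484 hashes to 6; slot 6 is free -> place at 6.
78 hashes to 5; slot 5 is free -> place at 5.
450 hashes to 6; 6 taken -> place at 7.
704 hashes to 15; slot 15 is free -> place at 15.
569 hashes to 6; 6,7,10,15,5 taken -> place at 14.
841 hashes to 6; 6,7,10,15,5,14 taken -> place at 8.
25 hashes to 6; 6,7,10,15,5,14,8 taken -> place at 4.
Table: [—, —, 747, —, 25, 78, 484, 450, 841, —, 136, —, —, —, 569, 704, —]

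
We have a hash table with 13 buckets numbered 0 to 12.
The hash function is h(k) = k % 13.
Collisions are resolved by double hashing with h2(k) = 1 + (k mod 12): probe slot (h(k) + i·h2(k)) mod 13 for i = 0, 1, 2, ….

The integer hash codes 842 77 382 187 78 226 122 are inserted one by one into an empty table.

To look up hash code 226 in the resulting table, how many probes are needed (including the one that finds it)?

2

842: h=10 -> slot 10
77: h=12 -> slot 12
382: h=5 -> slot 5
187: h=5, h2=8, probe 5,0 -> slot 0
78: h=0, h2=7, probe 0,7 -> slot 7
226: h=5, h2=11, probe 5,3 -> slot 3
122: h=5, h2=3, probe 5,8 -> slot 8
Table: [187, ∅, ∅, 226, ∅, 382, ∅, 78, 122, ∅, 842, ∅, 77]
Lookup 226: h=5, h2=11, probe 5,3 → found at 3.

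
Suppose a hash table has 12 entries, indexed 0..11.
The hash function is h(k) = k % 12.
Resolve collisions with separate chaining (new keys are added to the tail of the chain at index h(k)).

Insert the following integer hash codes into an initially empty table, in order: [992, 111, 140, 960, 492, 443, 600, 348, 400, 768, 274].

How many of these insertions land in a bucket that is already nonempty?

992 -> bucket 8
111 -> bucket 3
140 -> bucket 8 (collision)
960 -> bucket 0
492 -> bucket 0 (collision)
443 -> bucket 11
600 -> bucket 0 (collision)
348 -> bucket 0 (collision)
400 -> bucket 4
768 -> bucket 0 (collision)
274 -> bucket 10
Final buckets:
0: 960 -> 492 -> 600 -> 348 -> 768
1: .
2: .
3: 111
4: 400
5: .
6: .
7: .
8: 992 -> 140
9: .
10: 274
11: 443

5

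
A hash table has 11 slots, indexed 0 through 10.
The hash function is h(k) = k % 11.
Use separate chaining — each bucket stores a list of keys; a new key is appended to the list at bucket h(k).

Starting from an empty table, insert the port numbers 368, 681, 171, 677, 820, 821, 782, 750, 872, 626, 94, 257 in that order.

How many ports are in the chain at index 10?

2

Insert 368: h=5, bucket 5 empty → new chain.
Insert 681: h=10, bucket 10 empty → new chain.
Insert 171: h=6, bucket 6 empty → new chain.
Insert 677: h=6, bucket 6 nonempty → append to chain.
Insert 820: h=6, bucket 6 nonempty → append to chain.
Insert 821: h=7, bucket 7 empty → new chain.
Insert 782: h=1, bucket 1 empty → new chain.
Insert 750: h=2, bucket 2 empty → new chain.
Insert 872: h=3, bucket 3 empty → new chain.
Insert 626: h=10, bucket 10 nonempty → append to chain.
Insert 94: h=6, bucket 6 nonempty → append to chain.
Insert 257: h=4, bucket 4 empty → new chain.
Final buckets:
0: -
1: 782
2: 750
3: 872
4: 257
5: 368
6: 171 -> 677 -> 820 -> 94
7: 821
8: -
9: -
10: 681 -> 626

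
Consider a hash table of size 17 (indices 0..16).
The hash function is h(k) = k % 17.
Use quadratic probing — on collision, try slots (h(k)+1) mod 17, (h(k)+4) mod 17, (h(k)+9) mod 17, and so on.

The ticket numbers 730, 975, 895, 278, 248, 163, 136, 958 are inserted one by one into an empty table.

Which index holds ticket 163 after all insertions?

730 hashes to 16; slot 16 is free → place at 16.
975 hashes to 6; slot 6 is free → place at 6.
895 hashes to 11; slot 11 is free → place at 11.
278 hashes to 6; 6 taken → place at 7.
248 hashes to 10; slot 10 is free → place at 10.
163 hashes to 10; 10,11 taken → place at 14.
136 hashes to 0; slot 0 is free → place at 0.
958 hashes to 6; 6,7,10 taken → place at 15.
Table: [136, -, -, -, -, -, 975, 278, -, -, 248, 895, -, -, 163, 958, 730]

14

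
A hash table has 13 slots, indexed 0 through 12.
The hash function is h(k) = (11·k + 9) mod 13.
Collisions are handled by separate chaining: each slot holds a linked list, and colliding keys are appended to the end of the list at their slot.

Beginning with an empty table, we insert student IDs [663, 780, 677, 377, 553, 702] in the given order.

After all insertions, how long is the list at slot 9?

4

663 -> bucket 9
780 -> bucket 9 (collision)
677 -> bucket 7
377 -> bucket 9 (collision)
553 -> bucket 8
702 -> bucket 9 (collision)
Final buckets:
0: ∅
1: ∅
2: ∅
3: ∅
4: ∅
5: ∅
6: ∅
7: 677
8: 553
9: 663 -> 780 -> 377 -> 702
10: ∅
11: ∅
12: ∅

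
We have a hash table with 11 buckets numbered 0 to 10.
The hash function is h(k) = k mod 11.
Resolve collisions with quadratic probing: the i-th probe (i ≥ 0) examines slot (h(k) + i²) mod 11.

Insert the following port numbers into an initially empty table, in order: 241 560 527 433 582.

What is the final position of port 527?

3

241: h=10 => slot 10
560: h=10, probe 10,0 => slot 0
527: h=10, probe 10,0,3 => slot 3
433: h=4 => slot 4
582: h=10, probe 10,0,3,8 => slot 8
Table: [560, ., ., 527, 433, ., ., ., 582, ., 241]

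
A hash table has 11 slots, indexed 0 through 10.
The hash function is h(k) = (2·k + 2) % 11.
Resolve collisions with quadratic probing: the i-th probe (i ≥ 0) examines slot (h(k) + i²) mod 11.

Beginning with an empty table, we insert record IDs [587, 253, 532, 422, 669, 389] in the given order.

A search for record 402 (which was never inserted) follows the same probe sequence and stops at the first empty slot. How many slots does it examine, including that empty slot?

2

587: h=10 => slot 10
253: h=2 => slot 2
532: h=10, probe 10,0 => slot 0
422: h=10, probe 10,0,3 => slot 3
669: h=9 => slot 9
389: h=10, probe 10,0,3,8 => slot 8
Table: [532, —, 253, 422, —, —, —, —, 389, 669, 587]
Lookup 402: h=3, probe 3,4 → slot 4 empty, not found.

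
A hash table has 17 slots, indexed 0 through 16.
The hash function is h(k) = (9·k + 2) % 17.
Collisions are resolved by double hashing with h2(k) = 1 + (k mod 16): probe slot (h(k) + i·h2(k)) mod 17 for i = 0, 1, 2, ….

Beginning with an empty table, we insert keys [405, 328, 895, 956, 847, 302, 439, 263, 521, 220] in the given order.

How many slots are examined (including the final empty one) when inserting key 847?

2

Insert 405: h=9, slot 9 empty -> index 9.
Insert 328: h=13, slot 13 empty -> index 13.
Insert 895: h=16, slot 16 empty -> index 16.
Insert 956: h=4, slot 4 empty -> index 4.
Insert 847: h=9, h2=16, slot 9 occupied -> index 8.
Insert 302: h=0, slot 0 empty -> index 0.
Insert 439: h=9, h2=8, slots 9,0,8,16 occupied -> index 7.
Insert 263: h=6, slot 6 empty -> index 6.
Insert 521: h=16, h2=10, slots 16,9 occupied -> index 2.
Insert 220: h=10, slot 10 empty -> index 10.
Table: [302, ∅, 521, ∅, 956, ∅, 263, 439, 847, 405, 220, ∅, ∅, 328, ∅, ∅, 895]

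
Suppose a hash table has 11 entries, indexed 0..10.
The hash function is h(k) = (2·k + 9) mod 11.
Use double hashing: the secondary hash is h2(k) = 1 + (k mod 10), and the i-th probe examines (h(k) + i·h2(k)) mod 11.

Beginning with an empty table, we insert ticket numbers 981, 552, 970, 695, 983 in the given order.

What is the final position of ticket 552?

5

981 hashes to 2; slot 2 is free → place at 2.
552 hashes to 2, h2=3; 2 taken → place at 5.
970 hashes to 2, h2=1; 2 taken → place at 3.
695 hashes to 2, h2=6; 2 taken → place at 8.
983 hashes to 6; slot 6 is free → place at 6.
Table: [—, —, 981, 970, —, 552, 983, —, 695, —, —]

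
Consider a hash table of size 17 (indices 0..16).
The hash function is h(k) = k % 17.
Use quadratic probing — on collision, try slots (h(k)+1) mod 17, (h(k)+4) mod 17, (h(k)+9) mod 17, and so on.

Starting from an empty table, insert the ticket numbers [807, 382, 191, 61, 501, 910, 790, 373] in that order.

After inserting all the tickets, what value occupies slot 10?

807: h=8 => slot 8
382: h=8, probe 8,9 => slot 9
191: h=4 => slot 4
61: h=10 => slot 10
501: h=8, probe 8,9,12 => slot 12
910: h=9, probe 9,10,13 => slot 13
790: h=8, probe 8,9,12,0 => slot 0
373: h=16 => slot 16
Table: [790, -, -, -, 191, -, -, -, 807, 382, 61, -, 501, 910, -, -, 373]

61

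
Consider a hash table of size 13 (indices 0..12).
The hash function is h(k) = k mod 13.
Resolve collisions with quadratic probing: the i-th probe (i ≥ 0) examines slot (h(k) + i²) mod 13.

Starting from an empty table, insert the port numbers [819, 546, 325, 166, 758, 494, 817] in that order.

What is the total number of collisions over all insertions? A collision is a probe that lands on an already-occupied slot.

Insert 819: h=0, slot 0 empty → index 0.
Insert 546: h=0, slot 0 occupied → index 1.
Insert 325: h=0, slots 0,1 occupied → index 4.
Insert 166: h=10, slot 10 empty → index 10.
Insert 758: h=4, slot 4 occupied → index 5.
Insert 494: h=0, slots 0,1,4 occupied → index 9.
Insert 817: h=11, slot 11 empty → index 11.
Table: [819, 546, —, —, 325, 758, —, —, —, 494, 166, 817, —]

7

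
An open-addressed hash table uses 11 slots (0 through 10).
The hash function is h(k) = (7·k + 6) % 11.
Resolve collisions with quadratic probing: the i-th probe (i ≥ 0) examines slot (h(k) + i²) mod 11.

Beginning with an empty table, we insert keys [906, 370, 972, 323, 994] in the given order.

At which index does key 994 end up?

10

Insert 906: h=1, slot 1 empty => index 1.
Insert 370: h=0, slot 0 empty => index 0.
Insert 972: h=1, slot 1 occupied => index 2.
Insert 323: h=1, slots 1,2 occupied => index 5.
Insert 994: h=1, slots 1,2,5 occupied => index 10.
Table: [370, 906, 972, —, —, 323, —, —, —, —, 994]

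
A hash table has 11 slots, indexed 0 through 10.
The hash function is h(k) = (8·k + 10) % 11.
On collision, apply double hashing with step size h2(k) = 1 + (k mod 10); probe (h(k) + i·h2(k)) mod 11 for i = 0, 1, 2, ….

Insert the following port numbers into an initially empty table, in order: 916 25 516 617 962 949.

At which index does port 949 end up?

916 hashes to 1; slot 1 is free => place at 1.
25 hashes to 1, h2=6; 1 taken => place at 7.
516 hashes to 2; slot 2 is free => place at 2.
617 hashes to 7, h2=8; 7 taken => place at 4.
962 hashes to 6; slot 6 is free => place at 6.
949 hashes to 1, h2=10; 1 taken => place at 0.
Table: [949, 916, 516, —, 617, —, 962, 25, —, —, —]

0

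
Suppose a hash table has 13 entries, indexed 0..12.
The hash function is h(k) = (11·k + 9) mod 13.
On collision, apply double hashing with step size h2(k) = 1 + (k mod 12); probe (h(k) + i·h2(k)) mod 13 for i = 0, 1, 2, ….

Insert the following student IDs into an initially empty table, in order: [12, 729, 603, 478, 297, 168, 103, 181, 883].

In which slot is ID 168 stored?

1

12 hashes to 11; slot 11 is free => place at 11.
729 hashes to 7; slot 7 is free => place at 7.
603 hashes to 12; slot 12 is free => place at 12.
478 hashes to 2; slot 2 is free => place at 2.
297 hashes to 0; slot 0 is free => place at 0.
168 hashes to 11, h2=1; 11,12,0 taken => place at 1.
103 hashes to 11, h2=8; 11 taken => place at 6.
181 hashes to 11, h2=2; 11,0,2 taken => place at 4.
883 hashes to 11, h2=8; 11,6,1 taken => place at 9.
Table: [297, 168, 478, ., 181, ., 103, 729, ., 883, ., 12, 603]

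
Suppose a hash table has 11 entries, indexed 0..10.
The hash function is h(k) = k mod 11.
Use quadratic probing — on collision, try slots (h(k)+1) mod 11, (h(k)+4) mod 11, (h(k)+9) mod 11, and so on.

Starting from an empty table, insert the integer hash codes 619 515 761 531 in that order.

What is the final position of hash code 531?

Insert 619: h=3, slot 3 empty -> index 3.
Insert 515: h=9, slot 9 empty -> index 9.
Insert 761: h=2, slot 2 empty -> index 2.
Insert 531: h=3, slot 3 occupied -> index 4.
Table: [—, —, 761, 619, 531, —, —, —, —, 515, —]

4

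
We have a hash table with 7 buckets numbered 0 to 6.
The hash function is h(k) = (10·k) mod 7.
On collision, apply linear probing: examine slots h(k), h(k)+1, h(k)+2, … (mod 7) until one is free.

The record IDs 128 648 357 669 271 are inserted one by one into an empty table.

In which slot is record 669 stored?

1

Insert 128: h=6, slot 6 empty -> index 6.
Insert 648: h=5, slot 5 empty -> index 5.
Insert 357: h=0, slot 0 empty -> index 0.
Insert 669: h=5, slots 5,6,0 occupied -> index 1.
Insert 271: h=1, slot 1 occupied -> index 2.
Table: [357, 669, 271, —, —, 648, 128]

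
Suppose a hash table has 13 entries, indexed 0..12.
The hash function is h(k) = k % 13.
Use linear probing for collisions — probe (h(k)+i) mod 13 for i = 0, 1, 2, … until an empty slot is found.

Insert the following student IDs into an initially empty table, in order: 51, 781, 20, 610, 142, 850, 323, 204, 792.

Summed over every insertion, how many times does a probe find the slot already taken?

8

Insert 51: h=12, slot 12 empty → index 12.
Insert 781: h=1, slot 1 empty → index 1.
Insert 20: h=7, slot 7 empty → index 7.
Insert 610: h=12, slot 12 occupied → index 0.
Insert 142: h=12, slots 12,0,1 occupied → index 2.
Insert 850: h=5, slot 5 empty → index 5.
Insert 323: h=11, slot 11 empty → index 11.
Insert 204: h=9, slot 9 empty → index 9.
Insert 792: h=12, slots 12,0,1,2 occupied → index 3.
Table: [610, 781, 142, 792, —, 850, —, 20, —, 204, —, 323, 51]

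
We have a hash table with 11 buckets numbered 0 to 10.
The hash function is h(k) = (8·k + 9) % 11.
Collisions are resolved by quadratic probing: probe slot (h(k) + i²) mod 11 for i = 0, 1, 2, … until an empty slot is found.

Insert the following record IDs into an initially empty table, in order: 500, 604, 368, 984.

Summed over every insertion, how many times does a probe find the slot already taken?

500 hashes to 5; slot 5 is free -> place at 5.
604 hashes to 1; slot 1 is free -> place at 1.
368 hashes to 5; 5 taken -> place at 6.
984 hashes to 5; 5,6 taken -> place at 9.
Table: [-, 604, -, -, -, 500, 368, -, -, 984, -]

3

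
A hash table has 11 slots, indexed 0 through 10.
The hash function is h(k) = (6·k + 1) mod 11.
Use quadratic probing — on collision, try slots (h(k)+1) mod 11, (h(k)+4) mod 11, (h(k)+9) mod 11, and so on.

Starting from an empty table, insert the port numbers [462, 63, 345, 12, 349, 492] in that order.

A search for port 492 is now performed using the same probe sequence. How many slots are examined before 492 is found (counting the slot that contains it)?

3

462: h=1 -> slot 1
63: h=5 -> slot 5
345: h=3 -> slot 3
12: h=7 -> slot 7
349: h=5, probe 5,6 -> slot 6
492: h=5, probe 5,6,9 -> slot 9
Table: [_, 462, _, 345, _, 63, 349, 12, _, 492, _]
Lookup 492: h=5, probe 5,6,9 → found at 9.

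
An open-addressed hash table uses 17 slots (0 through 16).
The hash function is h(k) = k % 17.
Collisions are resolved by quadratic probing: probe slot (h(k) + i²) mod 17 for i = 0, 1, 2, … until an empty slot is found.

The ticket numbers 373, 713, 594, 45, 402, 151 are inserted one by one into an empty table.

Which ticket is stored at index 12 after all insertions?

373: h=16 -> slot 16
713: h=16, probe 16,0 -> slot 0
594: h=16, probe 16,0,3 -> slot 3
45: h=11 -> slot 11
402: h=11, probe 11,12 -> slot 12
151: h=15 -> slot 15
Table: [713, ∅, ∅, 594, ∅, ∅, ∅, ∅, ∅, ∅, ∅, 45, 402, ∅, ∅, 151, 373]

402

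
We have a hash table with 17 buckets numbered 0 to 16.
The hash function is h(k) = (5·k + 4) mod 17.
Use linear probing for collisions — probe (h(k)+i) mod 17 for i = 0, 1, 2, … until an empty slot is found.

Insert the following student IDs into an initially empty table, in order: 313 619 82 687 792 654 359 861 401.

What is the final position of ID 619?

6

313 hashes to 5; slot 5 is free => place at 5.
619 hashes to 5; 5 taken => place at 6.
82 hashes to 6; 6 taken => place at 7.
687 hashes to 5; 5,6,7 taken => place at 8.
792 hashes to 3; slot 3 is free => place at 3.
654 hashes to 10; slot 10 is free => place at 10.
359 hashes to 14; slot 14 is free => place at 14.
861 hashes to 8; 8 taken => place at 9.
401 hashes to 3; 3 taken => place at 4.
Table: [-, -, -, 792, 401, 313, 619, 82, 687, 861, 654, -, -, -, 359, -, -]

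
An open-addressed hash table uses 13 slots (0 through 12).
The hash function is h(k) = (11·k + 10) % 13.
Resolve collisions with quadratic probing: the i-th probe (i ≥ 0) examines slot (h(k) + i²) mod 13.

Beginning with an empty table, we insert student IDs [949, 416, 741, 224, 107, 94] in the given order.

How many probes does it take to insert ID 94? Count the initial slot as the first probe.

3

949: h=10 => slot 10
416: h=10, probe 10,11 => slot 11
741: h=10, probe 10,11,1 => slot 1
224: h=4 => slot 4
107: h=4, probe 4,5 => slot 5
94: h=4, probe 4,5,8 => slot 8
Table: [-, 741, -, -, 224, 107, -, -, 94, -, 949, 416, -]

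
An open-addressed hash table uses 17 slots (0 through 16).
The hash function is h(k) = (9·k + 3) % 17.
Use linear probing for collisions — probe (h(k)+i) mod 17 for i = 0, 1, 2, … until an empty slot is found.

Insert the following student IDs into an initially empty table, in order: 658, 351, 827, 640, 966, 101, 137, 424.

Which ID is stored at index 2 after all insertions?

640

658 hashes to 9; slot 9 is free => place at 9.
351 hashes to 0; slot 0 is free => place at 0.
827 hashes to 0; 0 taken => place at 1.
640 hashes to 0; 0,1 taken => place at 2.
966 hashes to 10; slot 10 is free => place at 10.
101 hashes to 11; slot 11 is free => place at 11.
137 hashes to 12; slot 12 is free => place at 12.
424 hashes to 11; 11,12 taken => place at 13.
Table: [351, 827, 640, -, -, -, -, -, -, 658, 966, 101, 137, 424, -, -, -]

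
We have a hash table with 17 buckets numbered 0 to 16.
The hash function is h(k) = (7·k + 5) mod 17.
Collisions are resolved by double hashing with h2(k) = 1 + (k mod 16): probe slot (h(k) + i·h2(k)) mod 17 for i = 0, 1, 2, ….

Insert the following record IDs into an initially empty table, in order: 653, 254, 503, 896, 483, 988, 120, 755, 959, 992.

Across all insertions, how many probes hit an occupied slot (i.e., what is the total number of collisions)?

653: h=3 -> slot 3
254: h=15 -> slot 15
503: h=7 -> slot 7
896: h=4 -> slot 4
483: h=3, h2=4, probe 3,7,11 -> slot 11
988: h=2 -> slot 2
120: h=12 -> slot 12
755: h=3, h2=4, probe 3,7,11,15,2,6 -> slot 6
959: h=3, h2=16, probe 3,2,1 -> slot 1
992: h=13 -> slot 13
Table: [_, 959, 988, 653, 896, _, 755, 503, _, _, _, 483, 120, 992, _, 254, _]

9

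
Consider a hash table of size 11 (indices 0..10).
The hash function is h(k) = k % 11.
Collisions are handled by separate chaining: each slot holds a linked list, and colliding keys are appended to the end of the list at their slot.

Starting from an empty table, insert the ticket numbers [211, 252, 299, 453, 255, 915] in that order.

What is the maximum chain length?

5

Insert 211: h=2, bucket 2 empty → new chain.
Insert 252: h=10, bucket 10 empty → new chain.
Insert 299: h=2, bucket 2 nonempty → append to chain.
Insert 453: h=2, bucket 2 nonempty → append to chain.
Insert 255: h=2, bucket 2 nonempty → append to chain.
Insert 915: h=2, bucket 2 nonempty → append to chain.
Final buckets:
0: .
1: .
2: 211 -> 299 -> 453 -> 255 -> 915
3: .
4: .
5: .
6: .
7: .
8: .
9: .
10: 252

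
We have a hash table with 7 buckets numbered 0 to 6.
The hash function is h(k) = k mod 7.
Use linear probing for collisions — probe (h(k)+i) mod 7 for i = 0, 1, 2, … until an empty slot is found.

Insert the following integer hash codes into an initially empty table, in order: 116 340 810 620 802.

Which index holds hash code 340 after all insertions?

116 hashes to 4; slot 4 is free → place at 4.
340 hashes to 4; 4 taken → place at 5.
810 hashes to 5; 5 taken → place at 6.
620 hashes to 4; 4,5,6 taken → place at 0.
802 hashes to 4; 4,5,6,0 taken → place at 1.
Table: [620, 802, ∅, ∅, 116, 340, 810]

5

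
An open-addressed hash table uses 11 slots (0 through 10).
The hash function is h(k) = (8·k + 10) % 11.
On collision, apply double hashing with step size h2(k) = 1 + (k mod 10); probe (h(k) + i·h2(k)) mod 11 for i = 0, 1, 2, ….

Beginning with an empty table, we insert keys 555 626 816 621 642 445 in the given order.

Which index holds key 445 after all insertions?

Insert 555: h=6, slot 6 empty -> index 6.
Insert 626: h=2, slot 2 empty -> index 2.
Insert 816: h=4, slot 4 empty -> index 4.
Insert 621: h=6, h2=2, slot 6 occupied -> index 8.
Insert 642: h=9, slot 9 empty -> index 9.
Insert 445: h=6, h2=6, slot 6 occupied -> index 1.
Table: [—, 445, 626, —, 816, —, 555, —, 621, 642, —]

1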